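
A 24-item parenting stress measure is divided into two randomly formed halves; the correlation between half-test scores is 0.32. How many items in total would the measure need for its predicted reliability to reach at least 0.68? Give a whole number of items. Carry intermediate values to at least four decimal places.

Corrected full-test reliability: r_full = 2 × 0.32 / (1 + 0.32) ≈ 0.4848
n = r_tgt(1 − r_full) / [r_full(1 − r_tgt)] = 0.68 × 0.5152 / (0.4848 × 0.32) ≈ 2.2583
Required items = 2.2583 × 24 = 54.20, so 55 items.

55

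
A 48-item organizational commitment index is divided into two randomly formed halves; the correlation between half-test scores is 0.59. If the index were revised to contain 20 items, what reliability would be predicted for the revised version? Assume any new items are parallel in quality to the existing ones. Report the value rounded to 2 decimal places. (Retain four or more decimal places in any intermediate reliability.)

0.55

Spearman-Brown correction (n = 2): r_full = 2·0.59/(1 + 0.59) = 0.7421
Then adjust to 20 items: n = 20/48 = 0.4167
r_new = n·r_full / (1 + (n − 1)·r_full) = 0.3092 / 0.5671 ≈ 0.5452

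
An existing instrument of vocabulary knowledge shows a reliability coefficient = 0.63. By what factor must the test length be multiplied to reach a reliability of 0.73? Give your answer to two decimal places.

Rearranging the Spearman-Brown formula for n,
n = r*(1 − r) / [ r (1 − r*) ]
n = 0.73 × (1 − 0.63) / [ 0.63 × (1 − 0.73) ]
n = 0.2701 / 0.1701 ≈ 1.5879

1.59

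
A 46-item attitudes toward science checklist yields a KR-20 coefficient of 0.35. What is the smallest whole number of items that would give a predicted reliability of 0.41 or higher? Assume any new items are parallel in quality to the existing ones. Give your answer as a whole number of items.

60

Invert Spearman-Brown to solve for n:
n = r_target (1 − r_old) / [ r_old (1 − r_target) ]
n = 0.41 × (1 − 0.35) / [ 0.35 × (1 − 0.41) ]
  = 0.2665 / 0.2065 = 1.2906
So the test needs 1.2906 × 46 ≈ 59.37 items; rounding up, 60.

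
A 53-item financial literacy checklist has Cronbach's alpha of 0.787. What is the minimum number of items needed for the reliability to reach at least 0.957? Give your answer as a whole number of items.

n = 0.957 × (1 − 0.787) / [ 0.787 × (1 − 0.957) ]
n = 0.203841 / 0.033841 ≈ 6.0235
Items needed = n × 53 = 6.0235 × 53 ≈ 319.25 → round up to 320

320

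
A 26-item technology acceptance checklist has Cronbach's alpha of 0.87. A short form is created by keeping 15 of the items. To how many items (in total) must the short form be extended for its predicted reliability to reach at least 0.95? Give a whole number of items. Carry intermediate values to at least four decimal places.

First, r for the 15-item form: n = 15/26 = 0.5769, so r_15 = 0.5769·0.87/(1 + (0.5769 − 1)·0.87) = 0.7943
Length factor from the short form to reach 0.95: n' = 0.95(1 − 0.7943) / [0.7943(1 − 0.95)] ≈ 4.9204
Total items = 4.9204 × 15 = 73.81, rounded up to 74.

74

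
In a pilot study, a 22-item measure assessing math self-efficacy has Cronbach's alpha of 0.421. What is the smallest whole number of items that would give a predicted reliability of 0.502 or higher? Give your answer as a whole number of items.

31

Invert Spearman-Brown to solve for n:
n = r*(1 − r) / [ r (1 − r*) ]
n = 0.502 × (1 − 0.421) / [ 0.421 × (1 − 0.502) ]
  = 0.290658 / 0.209658 = 1.3863
1.3863 × 22 = 30.50 → 31 items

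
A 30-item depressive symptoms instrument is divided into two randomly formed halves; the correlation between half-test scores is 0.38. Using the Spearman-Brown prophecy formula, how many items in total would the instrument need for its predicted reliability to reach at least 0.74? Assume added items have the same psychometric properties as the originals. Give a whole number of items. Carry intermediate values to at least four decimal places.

70

r_full = 2(0.38)/(1 + 0.38) = 0.5507
Solve Spearman-Brown for n: n = 0.74(1 − 0.5507) / [0.5507(1 − 0.74)] = 2.3221
Required items = 2.3221 × 30 = 69.66, so 70 items.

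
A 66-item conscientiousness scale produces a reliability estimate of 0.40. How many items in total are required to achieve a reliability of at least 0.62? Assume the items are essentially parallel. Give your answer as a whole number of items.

Invert Spearman-Brown to solve for n:
n = r*(1 − r) / [ r (1 − r*) ]
n = 0.62 × (1 − 0.40) / [ 0.40 × (1 − 0.62) ]
n = 0.3720 / 0.1520 ≈ 2.4474
2.4474 × 66 = 161.53 → 162 items

162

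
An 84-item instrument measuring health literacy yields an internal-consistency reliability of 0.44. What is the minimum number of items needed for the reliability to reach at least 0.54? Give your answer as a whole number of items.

n = 0.54 × (1 − 0.44) / [ 0.44 × (1 − 0.54) ]
n = 0.3024 / 0.2024 ≈ 1.4941
1.4941 × 84 = 125.50 → 126 items

126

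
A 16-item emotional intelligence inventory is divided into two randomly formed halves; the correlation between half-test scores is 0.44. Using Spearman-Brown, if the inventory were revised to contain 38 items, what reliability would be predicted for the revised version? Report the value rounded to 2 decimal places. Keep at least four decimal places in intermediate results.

0.79

First correct the split-half correlation to full-test reliability: r_full = 2 × 0.44 / (1 + 0.44) ≈ 0.6111
Then adjust to 38 items: n = 38/16 = 2.3750
r_new = n·r_full / (1 + (n − 1)·r_full) = 1.4514 / 1.8403 ≈ 0.7887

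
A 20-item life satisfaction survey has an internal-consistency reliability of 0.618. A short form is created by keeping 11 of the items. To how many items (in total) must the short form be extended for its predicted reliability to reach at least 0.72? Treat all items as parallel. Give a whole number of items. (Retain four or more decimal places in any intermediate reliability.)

First, r for the 11-item form: n = 11/20 = 0.5500, so r_11 = 0.5500·0.618/(1 + (0.5500 − 1)·0.618) = 0.4708
Length factor from the short form to reach 0.72: n' = 0.72(1 − 0.4708) / [0.4708(1 − 0.72)] ≈ 2.8904
Items = 2.8904 × 11 ≈ 31.79 → 32

32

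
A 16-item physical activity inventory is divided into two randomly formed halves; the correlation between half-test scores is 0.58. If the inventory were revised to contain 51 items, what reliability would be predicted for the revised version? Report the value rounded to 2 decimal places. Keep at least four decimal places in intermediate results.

0.90

Full-test reliability from the split-half r: r_full = 2(0.58)/(1 + 0.58) = 0.7342
Length factor from 16 to 51 items: n = 51/16 = 3.1875
r_new = n·r_full / (1 + (n − 1)·r_full) = 2.3403 / 2.6061 ≈ 0.8980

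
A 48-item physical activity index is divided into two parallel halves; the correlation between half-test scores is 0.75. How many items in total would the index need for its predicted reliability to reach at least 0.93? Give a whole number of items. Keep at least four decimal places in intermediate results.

Corrected full-test reliability: r_full = 2 × 0.75 / (1 + 0.75) ≈ 0.8571
Solve Spearman-Brown for n: n = 0.93(1 − 0.8571) / [0.8571(1 − 0.93)] = 2.2151
Items = 2.2151 × 48 ≈ 106.32 → 107

107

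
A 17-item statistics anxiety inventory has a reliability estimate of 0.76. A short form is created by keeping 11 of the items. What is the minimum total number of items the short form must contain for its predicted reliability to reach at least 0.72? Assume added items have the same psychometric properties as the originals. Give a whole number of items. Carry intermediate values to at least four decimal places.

Short-form reliability: n = 11/17 = 0.6471; r_11 = n·r/(1+(n−1)r) ≈ 0.6720
Then solve for n' with r_old = 0.6720, r_target = 0.72: n' = 0.72(1 − 0.6720)/[0.6720(1 − 0.72)] = 1.2551
Items = 1.2551 × 11 ≈ 13.81 → 14

14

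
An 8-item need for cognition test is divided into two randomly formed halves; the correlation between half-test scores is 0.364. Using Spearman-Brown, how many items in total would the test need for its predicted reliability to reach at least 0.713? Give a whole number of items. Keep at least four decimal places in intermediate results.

18

Corrected full-test reliability: r_full = 2 × 0.364 / (1 + 0.364) ≈ 0.5337
Solve Spearman-Brown for n: n = 0.713(1 − 0.5337) / [0.5337(1 − 0.713)] = 2.1706
Items = 2.1706 × 8 ≈ 17.36 → 18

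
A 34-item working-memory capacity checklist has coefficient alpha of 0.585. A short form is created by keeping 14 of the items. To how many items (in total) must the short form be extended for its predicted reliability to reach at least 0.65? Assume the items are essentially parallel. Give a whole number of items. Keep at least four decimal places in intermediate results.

45

First, r for the 14-item form: n = 14/34 = 0.4118, so r_14 = 0.4118·0.585/(1 + (0.4118 − 1)·0.585) = 0.3673
Then solve for n' with r_old = 0.3673, r_target = 0.65: n' = 0.65(1 − 0.3673)/[0.3673(1 − 0.65)] = 3.1991
Items = 3.1991 × 14 ≈ 44.79 → 45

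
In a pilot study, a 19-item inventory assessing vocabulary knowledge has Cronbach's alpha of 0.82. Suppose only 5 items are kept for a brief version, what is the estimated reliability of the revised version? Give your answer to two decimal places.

0.55

The new length is 5/19 = 0.2632 times the old.
Apply the Spearman-Brown prophecy formula, r' = nr / [1 + (n − 1)r]:
r_new = (0.2632 × 0.82) / (1 + (0.2632 − 1) × 0.82)
     = 0.2158 / 0.3958 = 0.5452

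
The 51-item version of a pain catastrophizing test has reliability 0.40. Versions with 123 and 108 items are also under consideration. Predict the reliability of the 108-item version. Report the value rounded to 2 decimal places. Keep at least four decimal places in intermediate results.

0.59

Only the ratio of lengths matters: n = 108/51 = 2.1176
r_{108} = n·r / (1 + (n − 1)·r) = 0.8470 / 1.4470 ≈ 0.5853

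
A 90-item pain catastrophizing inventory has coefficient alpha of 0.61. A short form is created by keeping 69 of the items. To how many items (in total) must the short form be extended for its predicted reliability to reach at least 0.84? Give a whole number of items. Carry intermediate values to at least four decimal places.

303

Short-form reliability: n = 69/90 = 0.7667; r_69 = n·r/(1+(n−1)r) ≈ 0.5453
Then solve for n' with r_old = 0.5453, r_target = 0.84: n' = 0.84(1 − 0.5453)/[0.5453(1 − 0.84)] = 4.3777
Items = 4.3777 × 69 ≈ 302.06 → 303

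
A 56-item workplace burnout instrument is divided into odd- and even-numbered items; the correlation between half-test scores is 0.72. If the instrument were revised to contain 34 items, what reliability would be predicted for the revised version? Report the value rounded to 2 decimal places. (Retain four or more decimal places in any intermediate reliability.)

0.76

Spearman-Brown correction (n = 2): r_full = 2·0.72/(1 + 0.72) = 0.8372
Length factor from 56 to 34 items: n = 34/56 = 0.6071
r_new = n·r_full / (1 + (n − 1)·r_full) = 0.5083 / 0.6711 ≈ 0.7574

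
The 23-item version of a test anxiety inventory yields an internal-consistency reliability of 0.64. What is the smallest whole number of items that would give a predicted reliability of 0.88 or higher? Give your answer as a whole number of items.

Invert Spearman-Brown to solve for n:
n = r*(1 − r) / [ r (1 − r*) ]
n = 0.88(1 − 0.64) / [0.64(1 − 0.88)]
n = 0.3168 / 0.0768 ≈ 4.1250
Items needed = n × 23 = 4.1250 × 23 ≈ 94.88 → round up to 95

95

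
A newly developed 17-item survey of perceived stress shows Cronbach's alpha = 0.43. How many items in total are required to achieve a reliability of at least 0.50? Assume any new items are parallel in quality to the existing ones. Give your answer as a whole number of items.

23

n = 0.50 × (1 − 0.43) / [ 0.43 × (1 − 0.50) ]
n = 0.2850 / 0.2150 ≈ 1.3256
Items needed = n × 17 = 1.3256 × 17 ≈ 22.54 → round up to 23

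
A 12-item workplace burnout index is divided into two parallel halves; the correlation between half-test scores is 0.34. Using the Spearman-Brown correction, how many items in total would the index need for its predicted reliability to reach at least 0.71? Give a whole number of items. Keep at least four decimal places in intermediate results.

r_full = 2(0.34)/(1 + 0.34) = 0.5075
Solve Spearman-Brown for n: n = 0.71(1 − 0.5075) / [0.5075(1 − 0.71)] = 2.3759
Items = 2.3759 × 12 ≈ 28.51 → 29

29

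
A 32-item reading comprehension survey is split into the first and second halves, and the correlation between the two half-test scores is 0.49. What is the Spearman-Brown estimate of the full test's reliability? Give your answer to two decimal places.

r_full = 2r_hh / (1 + r_hh) = 2 × 0.49 / (1 + 0.49)
r_full = 0.9800 / 1.4900 ≈ 0.6577

0.66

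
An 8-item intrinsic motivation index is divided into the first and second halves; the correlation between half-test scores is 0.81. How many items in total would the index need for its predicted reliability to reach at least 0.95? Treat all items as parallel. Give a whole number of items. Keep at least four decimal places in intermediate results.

r_full = 2(0.81)/(1 + 0.81) = 0.8950
Solve Spearman-Brown for n: n = 0.95(1 − 0.8950) / [0.8950(1 − 0.95)] = 2.2291
Required items = 2.2291 × 8 = 17.83, so 18 items.

18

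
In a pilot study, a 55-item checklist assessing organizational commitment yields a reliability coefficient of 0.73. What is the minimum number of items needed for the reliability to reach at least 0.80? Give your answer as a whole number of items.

82

Rearranging the Spearman-Brown formula for n,
n = r_target (1 − r_old) / [ r_old (1 − r_target) ]
n = 0.80 × (1 − 0.73) / [ 0.73 × (1 − 0.80) ]
  = 0.2160 / 0.1460 = 1.4795
Items needed = n × 55 = 1.4795 × 55 ≈ 81.37 → round up to 82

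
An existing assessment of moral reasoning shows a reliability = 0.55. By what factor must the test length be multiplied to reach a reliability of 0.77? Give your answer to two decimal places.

2.74

Spearman-Brown solved for the length factor n:
n = r*(1 − r) / [ r (1 − r*) ]
n = 0.77 × (1 − 0.55) / [ 0.55 × (1 − 0.77) ]
n = 0.3465 / 0.1265 ≈ 2.7391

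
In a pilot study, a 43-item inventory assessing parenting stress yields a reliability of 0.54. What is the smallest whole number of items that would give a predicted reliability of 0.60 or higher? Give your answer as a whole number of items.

55

Spearman-Brown solved for the length factor n:
n = r*(1 − r) / [ r (1 − r*) ]
n = 0.60 × (1 − 0.54) / [ 0.54 × (1 − 0.60) ]
n = 0.2760 / 0.2160 ≈ 1.2778
Items needed = n × 43 = 1.2778 × 43 ≈ 54.95 → round up to 55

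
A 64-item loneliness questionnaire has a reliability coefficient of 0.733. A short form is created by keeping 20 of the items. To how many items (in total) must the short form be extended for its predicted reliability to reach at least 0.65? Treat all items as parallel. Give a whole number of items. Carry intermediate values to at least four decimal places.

First, r for the 20-item form: n = 20/64 = 0.3125, so r_20 = 0.3125·0.733/(1 + (0.3125 − 1)·0.733) = 0.4618
Then solve for n' with r_old = 0.4618, r_target = 0.65: n' = 0.65(1 − 0.4618)/[0.4618(1 − 0.65)] = 2.1644
Items = 2.1644 × 20 ≈ 43.29 → 44

44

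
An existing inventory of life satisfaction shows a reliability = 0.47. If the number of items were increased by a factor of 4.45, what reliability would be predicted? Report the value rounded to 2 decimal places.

Spearman-Brown: r_new = n·r / (1 + (n − 1)·r)
r_new = 4.45·0.47 / [1 + (4.45 − 1)·0.47]
     = 2.0915 / 2.6215 = 0.7978

0.80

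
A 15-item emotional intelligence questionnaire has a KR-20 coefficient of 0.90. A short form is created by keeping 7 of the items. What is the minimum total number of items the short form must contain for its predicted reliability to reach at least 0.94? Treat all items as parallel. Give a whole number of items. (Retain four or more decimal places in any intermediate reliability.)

Short-form reliability: n = 7/15 = 0.4667; r_7 = n·r/(1+(n−1)r) ≈ 0.8077
Length factor from the short form to reach 0.94: n' = 0.94(1 − 0.8077) / [0.8077(1 − 0.94)] ≈ 3.7300
Total items = 3.7300 × 7 = 26.11, rounded up to 27.

27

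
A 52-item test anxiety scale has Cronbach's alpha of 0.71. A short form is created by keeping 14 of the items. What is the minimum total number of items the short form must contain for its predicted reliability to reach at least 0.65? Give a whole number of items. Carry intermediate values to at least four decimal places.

Short-form reliability: n = 14/52 = 0.2692; r_14 = n·r/(1+(n−1)r) ≈ 0.3973
Length factor from the short form to reach 0.65: n' = 0.65(1 − 0.3973) / [0.3973(1 − 0.65)] ≈ 2.8173
Items = 2.8173 × 14 ≈ 39.44 → 40

40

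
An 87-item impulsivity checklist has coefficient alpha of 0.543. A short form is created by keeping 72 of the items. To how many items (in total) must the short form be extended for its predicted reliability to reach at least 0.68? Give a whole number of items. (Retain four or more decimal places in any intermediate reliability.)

Short-form reliability: n = 72/87 = 0.8276; r_72 = n·r/(1+(n−1)r) ≈ 0.4958
Length factor from the short form to reach 0.68: n' = 0.68(1 − 0.4958) / [0.4958(1 − 0.68)] ≈ 2.1610
Total items = 2.1610 × 72 = 155.59, rounded up to 156.

156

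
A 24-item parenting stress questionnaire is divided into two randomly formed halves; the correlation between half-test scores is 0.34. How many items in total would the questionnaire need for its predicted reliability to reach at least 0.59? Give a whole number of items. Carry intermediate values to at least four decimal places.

34

r_full = 2(0.34)/(1 + 0.34) = 0.5075
n = r_tgt(1 − r_full) / [r_full(1 − r_tgt)] = 0.59 × 0.4925 / (0.5075 × 0.41) ≈ 1.3965
Required items = 1.3965 × 24 = 33.52, so 34 items.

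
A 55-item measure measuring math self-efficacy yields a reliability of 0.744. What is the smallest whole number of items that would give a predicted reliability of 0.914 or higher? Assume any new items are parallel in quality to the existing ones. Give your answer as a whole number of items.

Spearman-Brown solved for the length factor n:
n = r_target (1 − r_old) / [ r_old (1 − r_target) ]
n = [0.914 × 0.256] / [0.744 × 0.086]
n = 0.233984 / 0.063984 ≈ 3.6569
3.6569 × 55 = 201.13 → 202 items

202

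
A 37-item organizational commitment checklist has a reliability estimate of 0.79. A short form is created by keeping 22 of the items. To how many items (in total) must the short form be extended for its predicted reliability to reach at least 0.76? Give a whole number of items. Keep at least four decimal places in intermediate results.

Short-form reliability: n = 22/37 = 0.5946; r_22 = n·r/(1+(n−1)r) ≈ 0.6911
Then solve for n' with r_old = 0.6911, r_target = 0.76: n' = 0.76(1 − 0.6911)/[0.6911(1 − 0.76)] = 1.4154
Items = 1.4154 × 22 ≈ 31.14 → 32

32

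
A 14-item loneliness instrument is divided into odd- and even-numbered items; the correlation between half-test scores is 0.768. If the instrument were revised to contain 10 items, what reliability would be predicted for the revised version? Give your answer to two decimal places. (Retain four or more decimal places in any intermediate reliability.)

Full-test reliability from the split-half r: r_full = 2(0.768)/(1 + 0.768) = 0.8688
Length factor from 14 to 10 items: n = 10/14 = 0.7143
r_new = n·r_full / (1 + (n − 1)·r_full) = 0.6206 / 0.7518 ≈ 0.8255

0.83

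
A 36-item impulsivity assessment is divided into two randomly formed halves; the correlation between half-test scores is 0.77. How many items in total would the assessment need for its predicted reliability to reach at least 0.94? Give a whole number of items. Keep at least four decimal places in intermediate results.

85

r_full = 2(0.77)/(1 + 0.77) = 0.8701
n = r_tgt(1 − r_full) / [r_full(1 − r_tgt)] = 0.94 × 0.1299 / (0.8701 × 0.06) ≈ 2.3389
Items = 2.3389 × 36 ≈ 84.20 → 85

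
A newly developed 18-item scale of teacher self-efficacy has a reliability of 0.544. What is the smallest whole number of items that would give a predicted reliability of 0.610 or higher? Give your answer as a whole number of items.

n = 0.610(1 − 0.544) / [0.544(1 − 0.610)]
n = 0.278160 / 0.212160 ≈ 1.3111
Items needed = n × 18 = 1.3111 × 18 ≈ 23.60 → round up to 24

24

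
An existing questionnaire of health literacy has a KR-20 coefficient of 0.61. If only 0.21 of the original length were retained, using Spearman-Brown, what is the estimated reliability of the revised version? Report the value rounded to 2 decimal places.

0.25

By Spearman-Brown, r_new = n r / (1 + (n − 1) r).
r_new = 0.21·0.61 / [1 + (0.21 − 1)·0.61]
r_new = 0.1281 / 0.5181 ≈ 0.2472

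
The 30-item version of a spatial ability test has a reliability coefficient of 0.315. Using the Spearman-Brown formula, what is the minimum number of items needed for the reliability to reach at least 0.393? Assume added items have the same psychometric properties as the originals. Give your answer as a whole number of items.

43

n = 0.393(1 − 0.315) / [0.315(1 − 0.393)]
n = 0.269205 / 0.191205 ≈ 1.4079
So the test needs 1.4079 × 30 ≈ 42.24 items; rounding up, 43.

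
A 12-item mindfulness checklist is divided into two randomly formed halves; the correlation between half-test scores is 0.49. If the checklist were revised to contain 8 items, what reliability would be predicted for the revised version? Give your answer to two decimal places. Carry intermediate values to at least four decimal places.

Full-test reliability from the split-half r: r_full = 2(0.49)/(1 + 0.49) = 0.6577
Length factor from 12 to 8 items: n = 8/12 = 0.6667
r_new = n·r_full / (1 + (n − 1)·r_full) = 0.4385 / 0.7808 ≈ 0.5616

0.56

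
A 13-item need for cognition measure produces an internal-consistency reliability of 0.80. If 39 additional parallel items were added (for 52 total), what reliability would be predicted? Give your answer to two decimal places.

n = 52/13 = 4
By Spearman-Brown, r_new = n r / (1 + (n − 1) r).
r_new = 4·0.80 / [1 + (4 − 1)·0.80]
     = 3.2000 / 3.4000 = 0.9412

0.94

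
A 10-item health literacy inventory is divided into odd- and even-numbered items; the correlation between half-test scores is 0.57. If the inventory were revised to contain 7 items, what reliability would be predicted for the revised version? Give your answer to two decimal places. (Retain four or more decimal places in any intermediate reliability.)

Full-test reliability from the split-half r: r_full = 2(0.57)/(1 + 0.57) = 0.7261
Length factor from 10 to 7 items: n = 7/10 = 0.7000
r_new = n·r_full / (1 + (n − 1)·r_full) = 0.5083 / 0.7822 ≈ 0.6498

0.65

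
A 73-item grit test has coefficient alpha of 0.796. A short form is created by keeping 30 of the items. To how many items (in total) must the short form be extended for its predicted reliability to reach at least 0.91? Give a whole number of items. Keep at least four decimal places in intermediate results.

First, r for the 30-item form: n = 30/73 = 0.4110, so r_30 = 0.4110·0.796/(1 + (0.4110 − 1)·0.796) = 0.6159
Length factor from the short form to reach 0.91: n' = 0.91(1 − 0.6159) / [0.6159(1 − 0.91)] ≈ 6.3057
Total items = 6.3057 × 30 = 189.17, rounded up to 190.

190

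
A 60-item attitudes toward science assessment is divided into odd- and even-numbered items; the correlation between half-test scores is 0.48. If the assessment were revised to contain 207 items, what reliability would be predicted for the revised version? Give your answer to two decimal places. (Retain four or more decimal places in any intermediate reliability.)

Full-test reliability from the split-half r: r_full = 2(0.48)/(1 + 0.48) = 0.6486
Then adjust to 207 items: n = 207/60 = 3.4500
r_new = n·r_full / (1 + (n − 1)·r_full) = 2.2377 / 2.5891 ≈ 0.8643

0.86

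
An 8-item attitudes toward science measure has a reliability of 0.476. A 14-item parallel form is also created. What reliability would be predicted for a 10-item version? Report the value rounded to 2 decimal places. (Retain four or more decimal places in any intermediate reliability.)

0.53

The 14-item form is not needed; work directly from the 8-item form with n = 10/8 = 1.2500.
r_{10} = n·r / (1 + (n − 1)·r) = 0.5950 / 1.1190 ≈ 0.5317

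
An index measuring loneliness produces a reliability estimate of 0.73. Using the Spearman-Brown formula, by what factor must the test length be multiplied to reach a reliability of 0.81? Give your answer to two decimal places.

n = [0.81 × 0.27] / [0.73 × 0.19]
n = 0.2187 / 0.1387 ≈ 1.5768

1.58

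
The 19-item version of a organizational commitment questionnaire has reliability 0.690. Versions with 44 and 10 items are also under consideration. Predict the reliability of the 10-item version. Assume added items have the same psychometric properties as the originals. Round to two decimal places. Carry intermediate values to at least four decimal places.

Only the ratio of lengths matters: n = 10/19 = 0.5263
r_{10} = n·r / (1 + (n − 1)·r) = 0.3631 / 0.6731 ≈ 0.5394

0.54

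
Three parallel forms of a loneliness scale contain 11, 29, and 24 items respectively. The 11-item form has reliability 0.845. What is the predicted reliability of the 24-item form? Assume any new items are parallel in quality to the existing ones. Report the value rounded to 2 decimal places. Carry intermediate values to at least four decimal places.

Only the ratio of lengths matters: n = 24/11 = 2.1818
r_{24} = n·r / (1 + (n − 1)·r) = 1.8436 / 1.9986 ≈ 0.9224

0.92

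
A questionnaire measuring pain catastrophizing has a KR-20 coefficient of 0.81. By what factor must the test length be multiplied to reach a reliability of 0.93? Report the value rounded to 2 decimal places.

Rearranging the Spearman-Brown formula for n,
n = r*(1 − r) / [ r (1 − r*) ]
n = 0.93(1 − 0.81) / [0.81(1 − 0.93)]
n = 0.1767 / 0.0567 ≈ 3.1164

3.12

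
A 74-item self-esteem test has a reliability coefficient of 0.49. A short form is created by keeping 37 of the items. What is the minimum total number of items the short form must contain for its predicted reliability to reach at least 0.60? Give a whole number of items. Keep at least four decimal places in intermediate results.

116

Short-form reliability: n = 37/74 = 0.5000; r_37 = n·r/(1+(n−1)r) ≈ 0.3245
Then solve for n' with r_old = 0.3245, r_target = 0.60: n' = 0.60(1 − 0.3245)/[0.3245(1 − 0.60)] = 3.1225
Items = 3.1225 × 37 ≈ 115.53 → 116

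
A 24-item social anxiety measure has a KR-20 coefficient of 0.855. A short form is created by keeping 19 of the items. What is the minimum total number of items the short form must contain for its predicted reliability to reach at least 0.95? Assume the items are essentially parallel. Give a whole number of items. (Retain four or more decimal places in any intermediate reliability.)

Short-form reliability: n = 19/24 = 0.7917; r_19 = n·r/(1+(n−1)r) ≈ 0.8236
Length factor from the short form to reach 0.95: n' = 0.95(1 − 0.8236) / [0.8236(1 − 0.95)] ≈ 4.0695
Total items = 4.0695 × 19 = 77.32, rounded up to 78.

78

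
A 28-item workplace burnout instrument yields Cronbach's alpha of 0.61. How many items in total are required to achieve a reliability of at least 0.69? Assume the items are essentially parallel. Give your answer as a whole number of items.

n = 0.69(1 − 0.61) / [0.61(1 − 0.69)]
n = 0.2691 / 0.1891 ≈ 1.4231
So the test needs 1.4231 × 28 ≈ 39.85 items; rounding up, 40.

40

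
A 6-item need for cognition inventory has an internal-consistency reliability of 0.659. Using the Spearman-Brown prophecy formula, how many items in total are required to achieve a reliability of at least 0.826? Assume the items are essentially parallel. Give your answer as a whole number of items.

Spearman-Brown solved for the length factor n:
n = r_target (1 − r_old) / [ r_old (1 − r_target) ]
n = 0.826 × (1 − 0.659) / [ 0.659 × (1 − 0.826) ]
  = 0.281666 / 0.114666 = 2.4564
2.4564 × 6 = 14.74 → 15 items

15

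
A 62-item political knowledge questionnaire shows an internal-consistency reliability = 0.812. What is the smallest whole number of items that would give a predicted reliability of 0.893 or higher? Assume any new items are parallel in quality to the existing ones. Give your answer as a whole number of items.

Spearman-Brown solved for the length factor n:
n = r*(1 − r) / [ r (1 − r*) ]
n = 0.893 × (1 − 0.812) / [ 0.812 × (1 − 0.893) ]
n = 0.167884 / 0.086884 ≈ 1.9323
Items needed = n × 62 = 1.9323 × 62 ≈ 119.80 → round up to 120

120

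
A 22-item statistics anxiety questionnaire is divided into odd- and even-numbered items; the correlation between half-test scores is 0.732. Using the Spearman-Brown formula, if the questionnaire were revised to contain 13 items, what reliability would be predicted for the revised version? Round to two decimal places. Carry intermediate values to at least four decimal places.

0.76

Spearman-Brown correction (n = 2): r_full = 2·0.732/(1 + 0.732) = 0.8453
Length factor from 22 to 13 items: n = 13/22 = 0.5909
r_new = n·r_full / (1 + (n − 1)·r_full) = 0.4995 / 0.6542 ≈ 0.7635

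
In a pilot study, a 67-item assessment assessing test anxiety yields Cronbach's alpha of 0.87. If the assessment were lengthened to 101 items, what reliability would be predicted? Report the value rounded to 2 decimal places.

Length ratio n = 101/67 = 1.5075
r_new = (1.5075 × 0.87) / (1 + (1.5075 − 1) × 0.87)
r_new = 1.3115 / 1.4415 ≈ 0.9098

0.91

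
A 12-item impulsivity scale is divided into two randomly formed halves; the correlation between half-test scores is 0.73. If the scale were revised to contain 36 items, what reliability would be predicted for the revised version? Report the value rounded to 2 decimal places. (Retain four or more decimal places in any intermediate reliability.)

0.94

First correct the split-half correlation to full-test reliability: r_full = 2 × 0.73 / (1 + 0.73) ≈ 0.8439
Length factor from 12 to 36 items: n = 36/12 = 3.0000
r_new = n·r_full / (1 + (n − 1)·r_full) = 2.5317 / 2.6878 ≈ 0.9419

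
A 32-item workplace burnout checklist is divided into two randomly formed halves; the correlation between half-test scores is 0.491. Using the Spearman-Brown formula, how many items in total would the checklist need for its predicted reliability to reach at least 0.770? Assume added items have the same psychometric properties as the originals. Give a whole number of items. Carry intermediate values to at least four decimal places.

r_full = 2(0.491)/(1 + 0.491) = 0.6586
Solve Spearman-Brown for n: n = 0.770(1 − 0.6586) / [0.6586(1 − 0.770)] = 1.7354
Items = 1.7354 × 32 ≈ 55.53 → 56

56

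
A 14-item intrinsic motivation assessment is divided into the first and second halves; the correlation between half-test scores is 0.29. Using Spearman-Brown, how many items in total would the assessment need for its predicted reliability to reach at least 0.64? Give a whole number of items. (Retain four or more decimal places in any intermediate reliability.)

Corrected full-test reliability: r_full = 2 × 0.29 / (1 + 0.29) ≈ 0.4496
n = r_tgt(1 − r_full) / [r_full(1 − r_tgt)] = 0.64 × 0.5504 / (0.4496 × 0.36) ≈ 2.1764
Required items = 2.1764 × 14 = 30.47, so 31 items.

31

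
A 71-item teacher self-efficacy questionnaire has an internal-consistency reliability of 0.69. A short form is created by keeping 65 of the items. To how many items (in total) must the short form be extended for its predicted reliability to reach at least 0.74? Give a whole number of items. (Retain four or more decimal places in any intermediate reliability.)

Short-form reliability: n = 65/71 = 0.9155; r_65 = n·r/(1+(n−1)r) ≈ 0.6708
Then solve for n' with r_old = 0.6708, r_target = 0.74: n' = 0.74(1 − 0.6708)/[0.6708(1 − 0.74)] = 1.3968
Total items = 1.3968 × 65 = 90.79, rounded up to 91.

91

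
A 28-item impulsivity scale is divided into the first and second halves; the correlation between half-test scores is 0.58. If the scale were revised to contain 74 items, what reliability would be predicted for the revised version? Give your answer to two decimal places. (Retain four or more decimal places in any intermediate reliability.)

0.88

Spearman-Brown correction (n = 2): r_full = 2·0.58/(1 + 0.58) = 0.7342
Then adjust to 74 items: n = 74/28 = 2.6429
r_new = n·r_full / (1 + (n − 1)·r_full) = 1.9404 / 2.2062 ≈ 0.8795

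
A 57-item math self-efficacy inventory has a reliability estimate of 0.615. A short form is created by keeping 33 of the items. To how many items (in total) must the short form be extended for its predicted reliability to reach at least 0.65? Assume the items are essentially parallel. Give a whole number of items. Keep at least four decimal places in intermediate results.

67

Short-form reliability: n = 33/57 = 0.5789; r_33 = n·r/(1+(n−1)r) ≈ 0.4804
Then solve for n' with r_old = 0.4804, r_target = 0.65: n' = 0.65(1 − 0.4804)/[0.4804(1 − 0.65)] = 2.0087
Items = 2.0087 × 33 ≈ 66.29 → 67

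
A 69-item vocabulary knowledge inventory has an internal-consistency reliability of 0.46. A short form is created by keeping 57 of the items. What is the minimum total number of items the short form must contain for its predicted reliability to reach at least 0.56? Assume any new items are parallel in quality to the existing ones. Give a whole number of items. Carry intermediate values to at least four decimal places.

104

First, r for the 57-item form: n = 57/69 = 0.8261, so r_57 = 0.8261·0.46/(1 + (0.8261 − 1)·0.46) = 0.4130
Length factor from the short form to reach 0.56: n' = 0.56(1 − 0.4130) / [0.4130(1 − 0.56)] ≈ 1.8089
Items = 1.8089 × 57 ≈ 103.11 → 104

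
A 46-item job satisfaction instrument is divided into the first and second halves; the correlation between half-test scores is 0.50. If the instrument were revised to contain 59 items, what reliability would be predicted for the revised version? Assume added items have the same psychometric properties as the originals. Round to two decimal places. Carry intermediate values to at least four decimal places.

First correct the split-half correlation to full-test reliability: r_full = 2 × 0.50 / (1 + 0.50) ≈ 0.6667
Length factor from 46 to 59 items: n = 59/46 = 1.2826
r_new = n·r_full / (1 + (n − 1)·r_full) = 0.8551 / 1.1884 ≈ 0.7195

0.72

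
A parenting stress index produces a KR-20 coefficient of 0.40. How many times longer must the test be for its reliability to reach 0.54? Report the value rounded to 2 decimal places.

1.76

Spearman-Brown solved for the length factor n:
n = r_target (1 − r_old) / [ r_old (1 − r_target) ]
n = [0.54 × 0.60] / [0.40 × 0.46]
  = 0.3240 / 0.1840 = 1.7609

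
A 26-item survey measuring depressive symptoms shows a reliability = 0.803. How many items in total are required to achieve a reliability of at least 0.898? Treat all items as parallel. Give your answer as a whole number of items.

57

Spearman-Brown solved for the length factor n:
n = r*(1 − r) / [ r (1 − r*) ]
n = 0.898 × (1 − 0.803) / [ 0.803 × (1 − 0.898) ]
  = 0.176906 / 0.081906 = 2.1599
Items needed = n × 26 = 2.1599 × 26 ≈ 56.16 → round up to 57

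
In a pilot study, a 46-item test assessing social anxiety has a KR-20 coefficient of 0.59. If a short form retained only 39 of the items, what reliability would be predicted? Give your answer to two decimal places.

0.55

The new length is 39/46 = 0.8478 times the old.
r_new = (0.8478 × 0.59) / (1 + (0.8478 − 1) × 0.59)
r_new = 0.5002 / 0.9102 ≈ 0.5495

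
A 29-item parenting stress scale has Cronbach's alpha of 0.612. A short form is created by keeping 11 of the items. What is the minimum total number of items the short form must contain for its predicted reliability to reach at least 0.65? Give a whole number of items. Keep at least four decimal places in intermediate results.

First, r for the 11-item form: n = 11/29 = 0.3793, so r_11 = 0.3793·0.612/(1 + (0.3793 − 1)·0.612) = 0.3743
Length factor from the short form to reach 0.65: n' = 0.65(1 − 0.3743) / [0.3743(1 − 0.65)] ≈ 3.1045
Total items = 3.1045 × 11 = 34.15, rounded up to 35.

35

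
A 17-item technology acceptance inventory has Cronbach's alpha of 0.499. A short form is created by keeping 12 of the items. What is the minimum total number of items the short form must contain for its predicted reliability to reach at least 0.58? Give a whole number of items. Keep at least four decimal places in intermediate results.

First, r for the 12-item form: n = 12/17 = 0.7059, so r_12 = 0.7059·0.499/(1 + (0.7059 − 1)·0.499) = 0.4128
Then solve for n' with r_old = 0.4128, r_target = 0.58: n' = 0.58(1 − 0.4128)/[0.4128(1 − 0.58)] = 1.9644
Total items = 1.9644 × 12 = 23.57, rounded up to 24.

24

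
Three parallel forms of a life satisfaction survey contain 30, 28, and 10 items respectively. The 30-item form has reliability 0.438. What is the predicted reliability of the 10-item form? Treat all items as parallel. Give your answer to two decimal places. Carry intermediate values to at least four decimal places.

0.21

Only the ratio of lengths matters: n = 10/30 = 0.3333
r_{10} = n·r / (1 + (n − 1)·r) = 0.1460 / 0.7080 ≈ 0.2062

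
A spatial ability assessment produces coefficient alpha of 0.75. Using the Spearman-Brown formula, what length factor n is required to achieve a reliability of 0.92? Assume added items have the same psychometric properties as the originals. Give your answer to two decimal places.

3.83

n = 0.92 × (1 − 0.75) / [ 0.75 × (1 − 0.92) ]
n = 0.2300 / 0.0600 ≈ 3.8333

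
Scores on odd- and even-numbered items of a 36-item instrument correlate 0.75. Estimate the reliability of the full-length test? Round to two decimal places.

0.86

r_full = 2(0.75) / (1 + 0.75)
r_full = 1.5000 / 1.7500 ≈ 0.8571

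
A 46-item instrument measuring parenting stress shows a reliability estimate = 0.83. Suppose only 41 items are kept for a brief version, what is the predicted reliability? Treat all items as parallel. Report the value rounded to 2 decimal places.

0.81

n = 41/46 = 0.8913
By Spearman-Brown, r_new = n r / (1 + (n − 1) r).
r_new = (0.8913 × 0.83) / (1 + (0.8913 − 1) × 0.83)
r_new = 0.7398 / 0.9098 ≈ 0.8131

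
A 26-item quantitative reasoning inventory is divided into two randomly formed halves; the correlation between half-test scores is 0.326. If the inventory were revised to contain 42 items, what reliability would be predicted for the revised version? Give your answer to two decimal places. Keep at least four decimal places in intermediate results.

0.61

Spearman-Brown correction (n = 2): r_full = 2·0.326/(1 + 0.326) = 0.4917
Length factor from 26 to 42 items: n = 42/26 = 1.6154
r_new = n·r_full / (1 + (n − 1)·r_full) = 0.7943 / 1.3026 ≈ 0.6098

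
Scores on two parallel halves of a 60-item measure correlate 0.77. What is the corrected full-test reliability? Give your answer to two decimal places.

0.87

Each half is half the length of the full test, so the full test is n = 2 times a half.
r_full = 2(0.77) / (1 + 0.77)
r_full = 1.5400 / 1.7700 ≈ 0.8701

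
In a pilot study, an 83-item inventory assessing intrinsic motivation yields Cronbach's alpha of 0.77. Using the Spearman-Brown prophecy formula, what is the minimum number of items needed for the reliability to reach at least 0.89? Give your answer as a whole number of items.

n = [0.89 × 0.23] / [0.77 × 0.11]
  = 0.2047 / 0.0847 = 2.4168
2.4168 × 83 = 200.59 → 201 items

201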